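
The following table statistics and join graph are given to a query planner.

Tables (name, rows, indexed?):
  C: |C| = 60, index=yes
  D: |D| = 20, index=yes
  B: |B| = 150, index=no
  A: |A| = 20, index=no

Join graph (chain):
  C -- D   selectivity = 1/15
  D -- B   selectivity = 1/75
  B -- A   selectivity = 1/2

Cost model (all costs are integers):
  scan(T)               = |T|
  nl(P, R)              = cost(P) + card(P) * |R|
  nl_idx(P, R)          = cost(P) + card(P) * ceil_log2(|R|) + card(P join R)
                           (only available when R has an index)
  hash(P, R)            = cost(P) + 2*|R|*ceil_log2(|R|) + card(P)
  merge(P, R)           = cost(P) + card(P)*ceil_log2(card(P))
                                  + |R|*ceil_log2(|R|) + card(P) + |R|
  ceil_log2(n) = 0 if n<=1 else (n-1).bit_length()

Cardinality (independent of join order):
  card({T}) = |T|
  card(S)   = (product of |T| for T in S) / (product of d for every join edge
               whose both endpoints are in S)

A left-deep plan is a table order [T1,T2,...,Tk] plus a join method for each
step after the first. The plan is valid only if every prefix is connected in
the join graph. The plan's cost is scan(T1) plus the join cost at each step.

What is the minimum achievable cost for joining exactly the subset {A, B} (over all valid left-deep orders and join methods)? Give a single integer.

500

Selinger DP over subsets of {A,B}:
  {B}: scan cost=150, card=150
  {A}: scan cost=20, card=20
  {AB}: card=1500; try (A,hash)→500, (B,merge)→1490, (A,merge)→1620, (B,hash)→2440, (B,nl)→3020, (A,nl)→3150; best=500 via (A,hash)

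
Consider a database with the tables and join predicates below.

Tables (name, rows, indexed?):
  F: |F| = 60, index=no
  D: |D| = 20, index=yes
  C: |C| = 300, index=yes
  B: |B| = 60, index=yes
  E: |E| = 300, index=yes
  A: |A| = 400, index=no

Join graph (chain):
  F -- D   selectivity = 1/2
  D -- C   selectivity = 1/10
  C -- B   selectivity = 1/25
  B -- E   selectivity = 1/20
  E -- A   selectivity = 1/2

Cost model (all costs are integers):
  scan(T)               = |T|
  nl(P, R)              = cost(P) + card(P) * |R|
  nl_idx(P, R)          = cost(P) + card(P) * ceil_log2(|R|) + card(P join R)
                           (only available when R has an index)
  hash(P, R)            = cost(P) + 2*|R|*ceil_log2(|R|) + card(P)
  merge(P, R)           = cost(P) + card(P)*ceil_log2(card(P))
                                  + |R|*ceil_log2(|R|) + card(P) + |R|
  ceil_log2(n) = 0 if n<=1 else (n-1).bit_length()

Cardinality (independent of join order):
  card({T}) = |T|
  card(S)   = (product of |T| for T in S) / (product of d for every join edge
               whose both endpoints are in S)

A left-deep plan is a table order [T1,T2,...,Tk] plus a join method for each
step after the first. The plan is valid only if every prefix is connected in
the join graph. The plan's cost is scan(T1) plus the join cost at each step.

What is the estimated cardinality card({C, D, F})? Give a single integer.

Tables in S: C(300), D(20), F(60)
Edges inside S: F-D(d=2), D-C(d=10)
numerator = 300 * 20 * 60 = 360000
denominator = 2 * 10 = 20
card(S) = 360000 / 20 = 18000

18000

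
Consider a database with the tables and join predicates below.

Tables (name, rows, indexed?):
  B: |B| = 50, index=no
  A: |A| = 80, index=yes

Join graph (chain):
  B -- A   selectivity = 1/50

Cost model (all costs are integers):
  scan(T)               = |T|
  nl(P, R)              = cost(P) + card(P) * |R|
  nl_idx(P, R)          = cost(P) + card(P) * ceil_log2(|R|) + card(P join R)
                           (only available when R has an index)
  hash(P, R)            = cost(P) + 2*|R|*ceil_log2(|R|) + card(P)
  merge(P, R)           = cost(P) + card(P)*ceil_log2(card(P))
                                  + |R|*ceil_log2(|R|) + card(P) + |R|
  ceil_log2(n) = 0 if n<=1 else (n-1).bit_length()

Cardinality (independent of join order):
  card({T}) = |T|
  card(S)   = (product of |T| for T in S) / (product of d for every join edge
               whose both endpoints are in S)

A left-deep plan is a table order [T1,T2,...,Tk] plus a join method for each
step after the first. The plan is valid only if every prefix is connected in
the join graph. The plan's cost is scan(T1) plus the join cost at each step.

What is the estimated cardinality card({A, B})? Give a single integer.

Tables in S: A(80), B(50)
Edges inside S: B-A(d=50)
numerator = 80 * 50 = 4000
denominator = 50 = 50
card(S) = 4000 / 50 = 80

80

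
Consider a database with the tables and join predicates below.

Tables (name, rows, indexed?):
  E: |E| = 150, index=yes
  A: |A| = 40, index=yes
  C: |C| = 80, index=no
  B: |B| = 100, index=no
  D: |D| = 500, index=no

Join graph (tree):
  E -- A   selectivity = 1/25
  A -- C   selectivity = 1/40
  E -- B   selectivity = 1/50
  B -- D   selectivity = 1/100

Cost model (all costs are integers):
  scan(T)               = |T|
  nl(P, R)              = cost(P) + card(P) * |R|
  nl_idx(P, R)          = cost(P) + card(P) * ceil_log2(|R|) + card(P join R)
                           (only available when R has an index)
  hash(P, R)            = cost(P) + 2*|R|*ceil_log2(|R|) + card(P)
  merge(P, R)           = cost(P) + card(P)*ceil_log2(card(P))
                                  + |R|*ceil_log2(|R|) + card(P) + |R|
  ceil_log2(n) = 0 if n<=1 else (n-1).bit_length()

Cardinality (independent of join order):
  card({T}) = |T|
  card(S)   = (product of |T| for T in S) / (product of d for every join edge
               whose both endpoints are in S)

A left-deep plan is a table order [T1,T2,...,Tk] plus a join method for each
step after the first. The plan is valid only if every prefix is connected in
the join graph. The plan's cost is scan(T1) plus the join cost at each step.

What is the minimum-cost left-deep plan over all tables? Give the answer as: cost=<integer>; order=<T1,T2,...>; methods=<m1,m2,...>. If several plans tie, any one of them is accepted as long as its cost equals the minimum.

cost=10800; order=D,B,E,A,C; methods=hash,hash,hash,hash

Selinger DP (subsets sized 1..n):
  {E}: scan cost=150, card=150
  {A}: scan cost=40, card=40
  {C}: scan cost=80, card=80
  {B}: scan cost=100, card=100
  {D}: scan cost=500, card=500
  {AE}: card=240; try (E,nl_idx)→600, (A,hash)→780, (A,nl_idx)→1290, (E,merge)→1670, (A,merge)→1780, (E,hash)→2480 …(+2); best=600 via (E,nl_idx)
  {BE}: card=300; try (E,nl_idx)→1200, (B,hash)→1700, (E,merge)→2250, (B,merge)→2300, (E,hash)→2600, (E,nl)→15100 …(+1); best=1200 via (E,nl_idx)
  {AC}: card=80; try (A,hash)→640, (A,nl_idx)→640, (C,merge)→960, (A,merge)→1000, (C,hash)→1200, (C,nl)→3240 …(+1); best=640 via (A,hash)
  {BD}: card=500; try (B,hash)→2400, (D,merge)→5900, (B,merge)→6300, (D,hash)→9200, (D,nl)→50100, (B,nl)→50500; best=2400 via (B,hash)
  {ACE}: card=480; try (E,nl_idx)→1760, (C,hash)→1960, (E,merge)→2630, (E,hash)→3120, (C,merge)→3400, (E,nl)→12640 …(+1); best=1760 via (E,nl_idx)
  {ABE}: card=480; try (A,hash)→1980, (B,hash)→2240, (A,nl_idx)→3480, (B,merge)→3560, (A,merge)→4480, (A,nl)→13200 …(+1); best=1980 via (A,hash)
  {BDE}: card=1500; try (E,hash)→5300, (E,nl_idx)→7900, (E,merge)→8750, (D,merge)→9200, (D,hash)→10500, (E,nl)→77400 …(+1); best=5300 via (E,hash)
  {ABCE}: card=960; try (C,hash)→3580, (B,hash)→3640, (B,merge)→7360, (C,merge)→7420, (C,nl)→40380, (B,nl)→49760; best=3580 via (C,hash)
  {ABDE}: card=2400; try (A,hash)→7280, (D,hash)→11460, (D,merge)→11780, (A,nl_idx)→16700, (A,merge)→23580, (A,nl)→65300 …(+1); best=7280 via (A,hash)
  {ABCDE}: card=4800; try (C,hash)→10800, (D,hash)→13540, (D,merge)→19140, (C,merge)→39120, (C,nl)→199280, (D,nl)→483580; best=10800 via (C,hash)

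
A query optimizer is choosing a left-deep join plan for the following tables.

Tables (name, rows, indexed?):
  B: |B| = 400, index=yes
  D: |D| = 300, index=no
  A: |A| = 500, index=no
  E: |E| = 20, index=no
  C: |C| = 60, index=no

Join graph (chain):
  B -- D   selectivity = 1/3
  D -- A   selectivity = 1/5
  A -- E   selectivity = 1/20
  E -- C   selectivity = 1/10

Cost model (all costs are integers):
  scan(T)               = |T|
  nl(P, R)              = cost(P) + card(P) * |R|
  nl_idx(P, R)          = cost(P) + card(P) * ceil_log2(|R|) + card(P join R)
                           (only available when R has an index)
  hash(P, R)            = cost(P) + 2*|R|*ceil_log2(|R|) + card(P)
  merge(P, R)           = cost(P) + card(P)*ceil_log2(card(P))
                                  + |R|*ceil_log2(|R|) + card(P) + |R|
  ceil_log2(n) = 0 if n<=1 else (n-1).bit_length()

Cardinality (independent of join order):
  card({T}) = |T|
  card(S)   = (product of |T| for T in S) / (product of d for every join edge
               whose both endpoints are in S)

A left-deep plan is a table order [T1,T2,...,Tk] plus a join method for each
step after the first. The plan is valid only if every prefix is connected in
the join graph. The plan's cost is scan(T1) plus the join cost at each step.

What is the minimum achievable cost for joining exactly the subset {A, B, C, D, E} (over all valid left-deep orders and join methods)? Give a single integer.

Selinger DP over subsets of {A,B,C,D,E}:
  {B}: scan cost=400, card=400
  {D}: scan cost=300, card=300
  {A}: scan cost=500, card=500
  {E}: scan cost=20, card=20
  {C}: scan cost=60, card=60
  {BD}: card=40000; try (D,hash)→6200, (B,merge)→7300, (D,merge)→7400, (B,hash)→7800, (B,nl_idx)→43000, (B,nl)→120300 …(+1); best=6200 via (D,hash)
  {AD}: card=30000; try (D,hash)→6400, (A,merge)→8300, (D,merge)→8500, (A,hash)→9600, (A,nl)→150300, (D,nl)→150500; best=6400 via (D,hash)
  {AE}: card=500; try (E,hash)→1200, (A,merge)→5140, (E,merge)→5620, (A,hash)→9040, (A,nl)→10020, (E,nl)→10500; best=1200 via (E,hash)
  {CE}: card=120; try (E,hash)→320, (C,merge)→560, (E,merge)→600, (C,hash)→760, (C,nl)→1220, (E,nl)→1260; best=320 via (E,hash)
  {ABD}: card=4000000; try (B,hash)→43600, (A,hash)→55200, (B,merge)→490400, (A,merge)→691200, (B,nl_idx)→4276400, (B,nl)→12006400 …(+1); best=43600 via (B,hash)
  {ADE}: card=30000; try (D,hash)→7100, (D,merge)→9200, (E,hash)→36600, (D,nl)→151200, (E,merge)→486520, (E,nl)→606400; best=7100 via (D,hash)
  {ACE}: card=3000; try (C,hash)→2420, (A,merge)→6280, (C,merge)→6620, (A,hash)→9440, (C,nl)→31200, (A,nl)→60320; best=2420 via (C,hash)
  {ABDE}: card=4000000; try (B,hash)→44300, (B,merge)→491100, (E,hash)→4043800, (B,nl_idx)→4277100, (B,nl)→12007100, (E,nl)→80043600 …(+1); best=44300 via (B,hash)
  {ACDE}: card=180000; try (D,hash)→10820, (C,hash)→37820, (D,merge)→44420, (C,merge)→487520, (D,nl)→902420, (C,nl)→1807100; best=10820 via (D,hash)
  {ABCDE}: card=24000000; try (B,hash)→198020, (B,merge)→3434820, (C,hash)→4045020, (B,nl_idx)→25630820, (B,nl)→72010820, (C,merge)→92044720 …(+1); best=198020 via (B,hash)

198020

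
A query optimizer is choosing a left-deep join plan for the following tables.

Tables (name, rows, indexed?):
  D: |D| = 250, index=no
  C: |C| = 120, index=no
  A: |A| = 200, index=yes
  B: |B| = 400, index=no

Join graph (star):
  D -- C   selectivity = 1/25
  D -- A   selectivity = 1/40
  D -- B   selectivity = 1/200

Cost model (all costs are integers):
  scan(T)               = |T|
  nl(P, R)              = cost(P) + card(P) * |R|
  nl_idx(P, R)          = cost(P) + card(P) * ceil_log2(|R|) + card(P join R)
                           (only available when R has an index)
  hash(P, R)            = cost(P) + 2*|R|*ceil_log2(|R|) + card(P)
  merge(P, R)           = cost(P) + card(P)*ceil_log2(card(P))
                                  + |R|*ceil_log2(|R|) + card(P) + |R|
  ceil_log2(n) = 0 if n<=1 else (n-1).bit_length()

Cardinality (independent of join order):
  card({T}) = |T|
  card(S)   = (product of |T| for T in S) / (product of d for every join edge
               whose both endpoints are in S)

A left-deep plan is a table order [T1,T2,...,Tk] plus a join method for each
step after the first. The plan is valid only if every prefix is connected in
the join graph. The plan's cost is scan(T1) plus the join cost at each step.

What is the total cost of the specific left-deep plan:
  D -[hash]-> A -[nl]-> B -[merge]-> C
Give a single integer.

step 1: scan D: cost=250, card=250
step 2: join A via hash
    card(P join A) = 250*200/(40) = 1250
    cost = 250 + 2*200*8 + 250 = 3700
step 3: join B via nl
    card(P join B) = 1250*400/(200) = 2500
    cost = 3700 + 1250*400 = 503700
step 4: join C via merge
    card(P join C) = 2500*120/(25) = 12000
    cost = 503700 + 2500*12 + 120*7 + 2500 + 120 = 537160

537160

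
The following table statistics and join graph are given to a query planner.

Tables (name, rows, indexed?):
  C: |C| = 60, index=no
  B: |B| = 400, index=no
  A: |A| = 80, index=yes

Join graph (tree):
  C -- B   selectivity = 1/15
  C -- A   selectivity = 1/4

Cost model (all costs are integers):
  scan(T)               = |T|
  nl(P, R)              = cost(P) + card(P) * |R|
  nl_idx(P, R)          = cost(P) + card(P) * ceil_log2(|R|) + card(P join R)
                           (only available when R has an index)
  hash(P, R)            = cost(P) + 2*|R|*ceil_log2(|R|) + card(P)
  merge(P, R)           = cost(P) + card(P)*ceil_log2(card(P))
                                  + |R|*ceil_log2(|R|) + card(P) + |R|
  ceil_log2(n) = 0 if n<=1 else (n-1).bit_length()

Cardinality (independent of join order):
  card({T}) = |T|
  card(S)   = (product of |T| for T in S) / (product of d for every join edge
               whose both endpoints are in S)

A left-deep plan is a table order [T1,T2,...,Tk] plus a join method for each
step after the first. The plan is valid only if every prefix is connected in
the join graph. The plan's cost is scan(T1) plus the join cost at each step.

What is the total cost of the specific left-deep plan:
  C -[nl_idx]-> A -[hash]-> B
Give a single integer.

10080

step 1: scan C: cost=60, card=60
step 2: join A via nl_idx
    card(P join A) = 60*80/(4) = 1200
    cost = 60 + 60*7 + 1200 = 1680
step 3: join B via hash
    card(P join B) = 1200*400/(15) = 32000
    cost = 1680 + 2*400*9 + 1200 = 10080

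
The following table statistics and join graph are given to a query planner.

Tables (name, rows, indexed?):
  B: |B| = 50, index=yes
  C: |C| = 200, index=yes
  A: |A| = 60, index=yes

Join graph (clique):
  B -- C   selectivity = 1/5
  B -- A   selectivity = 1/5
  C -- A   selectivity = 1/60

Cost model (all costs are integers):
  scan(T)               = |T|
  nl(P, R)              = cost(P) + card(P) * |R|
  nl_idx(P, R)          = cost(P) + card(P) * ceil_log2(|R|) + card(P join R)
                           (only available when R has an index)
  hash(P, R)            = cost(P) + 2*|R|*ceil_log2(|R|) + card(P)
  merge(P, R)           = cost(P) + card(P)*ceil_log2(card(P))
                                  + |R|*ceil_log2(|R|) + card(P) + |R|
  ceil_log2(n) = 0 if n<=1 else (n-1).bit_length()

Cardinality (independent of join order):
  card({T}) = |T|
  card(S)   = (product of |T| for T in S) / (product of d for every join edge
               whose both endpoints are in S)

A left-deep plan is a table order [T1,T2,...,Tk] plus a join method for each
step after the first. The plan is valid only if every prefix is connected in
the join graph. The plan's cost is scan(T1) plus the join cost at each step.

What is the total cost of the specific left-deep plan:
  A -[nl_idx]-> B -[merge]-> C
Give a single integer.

step 1: scan A: cost=60, card=60
step 2: join B via nl_idx
    card(P join B) = 60*50/(5) = 600
    cost = 60 + 60*6 + 600 = 1020
step 3: join C via merge
    card(P join C) = 600*200/(5*60) = 400
    cost = 1020 + 600*10 + 200*8 + 600 + 200 = 9420

9420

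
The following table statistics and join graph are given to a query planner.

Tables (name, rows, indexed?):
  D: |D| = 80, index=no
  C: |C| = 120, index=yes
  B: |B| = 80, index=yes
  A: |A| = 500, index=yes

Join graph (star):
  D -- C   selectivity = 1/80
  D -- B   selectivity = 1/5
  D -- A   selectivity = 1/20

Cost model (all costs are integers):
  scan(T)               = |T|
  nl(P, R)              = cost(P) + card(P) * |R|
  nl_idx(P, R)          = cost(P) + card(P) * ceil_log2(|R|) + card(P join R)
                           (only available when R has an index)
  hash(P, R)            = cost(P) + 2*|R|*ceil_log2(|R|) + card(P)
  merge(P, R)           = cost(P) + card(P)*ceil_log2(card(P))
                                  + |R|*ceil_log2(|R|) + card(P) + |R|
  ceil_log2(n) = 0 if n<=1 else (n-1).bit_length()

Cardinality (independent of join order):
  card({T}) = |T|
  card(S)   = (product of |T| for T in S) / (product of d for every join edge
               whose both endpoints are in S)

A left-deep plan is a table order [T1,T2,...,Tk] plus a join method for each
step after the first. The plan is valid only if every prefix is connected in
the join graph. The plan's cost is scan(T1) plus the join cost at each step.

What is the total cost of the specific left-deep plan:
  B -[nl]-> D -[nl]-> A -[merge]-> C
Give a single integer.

step 1: scan B: cost=80, card=80
step 2: join D via nl
    card(P join D) = 80*80/(5) = 1280
    cost = 80 + 80*80 = 6480
step 3: join A via nl
    card(P join A) = 1280*500/(20) = 32000
    cost = 6480 + 1280*500 = 646480
step 4: join C via merge
    card(P join C) = 32000*120/(80) = 48000
    cost = 646480 + 32000*15 + 120*7 + 32000 + 120 = 1159440

1159440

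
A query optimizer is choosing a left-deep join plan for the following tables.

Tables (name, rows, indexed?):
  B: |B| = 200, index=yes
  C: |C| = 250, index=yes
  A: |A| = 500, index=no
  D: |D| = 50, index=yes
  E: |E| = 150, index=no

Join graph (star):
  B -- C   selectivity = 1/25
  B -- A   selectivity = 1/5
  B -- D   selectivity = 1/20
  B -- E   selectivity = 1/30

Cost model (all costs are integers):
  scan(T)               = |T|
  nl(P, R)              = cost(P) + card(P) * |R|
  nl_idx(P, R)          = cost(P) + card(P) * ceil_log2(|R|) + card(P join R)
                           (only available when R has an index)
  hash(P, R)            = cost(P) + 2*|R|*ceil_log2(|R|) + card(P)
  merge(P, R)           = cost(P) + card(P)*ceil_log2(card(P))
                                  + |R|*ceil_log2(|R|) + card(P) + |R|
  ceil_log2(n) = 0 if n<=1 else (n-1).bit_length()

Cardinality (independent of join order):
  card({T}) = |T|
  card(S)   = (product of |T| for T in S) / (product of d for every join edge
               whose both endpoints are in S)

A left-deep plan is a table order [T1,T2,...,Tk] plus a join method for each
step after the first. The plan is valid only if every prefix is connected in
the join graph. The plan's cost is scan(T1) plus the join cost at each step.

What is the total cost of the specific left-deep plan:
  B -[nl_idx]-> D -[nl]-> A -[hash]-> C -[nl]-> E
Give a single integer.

step 1: scan B: cost=200, card=200
step 2: join D via nl_idx
    card(P join D) = 200*50/(20) = 500
    cost = 200 + 200*6 + 500 = 1900
step 3: join A via nl
    card(P join A) = 500*500/(5) = 50000
    cost = 1900 + 500*500 = 251900
step 4: join C via hash
    card(P join C) = 50000*250/(25) = 500000
    cost = 251900 + 2*250*8 + 50000 = 305900
step 5: join E via nl
    card(P join E) = 500000*150/(30) = 2500000
    cost = 305900 + 500000*150 = 75305900

75305900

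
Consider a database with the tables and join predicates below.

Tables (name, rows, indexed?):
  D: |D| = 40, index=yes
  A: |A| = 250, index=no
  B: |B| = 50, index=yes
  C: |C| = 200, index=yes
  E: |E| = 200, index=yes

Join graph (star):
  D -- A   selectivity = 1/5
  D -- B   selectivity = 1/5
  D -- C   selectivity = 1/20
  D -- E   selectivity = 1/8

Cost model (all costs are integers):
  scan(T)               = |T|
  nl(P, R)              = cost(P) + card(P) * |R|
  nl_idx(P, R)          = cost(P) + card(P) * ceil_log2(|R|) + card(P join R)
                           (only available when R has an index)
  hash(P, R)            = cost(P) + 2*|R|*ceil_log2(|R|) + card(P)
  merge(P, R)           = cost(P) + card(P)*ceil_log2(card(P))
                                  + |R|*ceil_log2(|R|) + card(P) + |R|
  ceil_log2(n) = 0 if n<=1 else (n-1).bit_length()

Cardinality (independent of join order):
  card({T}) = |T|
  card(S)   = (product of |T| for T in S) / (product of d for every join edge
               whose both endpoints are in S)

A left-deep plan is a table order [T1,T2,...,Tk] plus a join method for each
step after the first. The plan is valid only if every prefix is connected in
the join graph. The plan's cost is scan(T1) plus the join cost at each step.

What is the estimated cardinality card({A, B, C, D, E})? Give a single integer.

5000000

Tables in S: A(250), B(50), C(200), D(40), E(200)
Edges inside S: D-A(d=5), D-B(d=5), D-C(d=20), D-E(d=8)
numerator = 250 * 50 * 200 * 40 * 200 = 20000000000
denominator = 5 * 5 * 20 * 8 = 4000
card(S) = 20000000000 / 4000 = 5000000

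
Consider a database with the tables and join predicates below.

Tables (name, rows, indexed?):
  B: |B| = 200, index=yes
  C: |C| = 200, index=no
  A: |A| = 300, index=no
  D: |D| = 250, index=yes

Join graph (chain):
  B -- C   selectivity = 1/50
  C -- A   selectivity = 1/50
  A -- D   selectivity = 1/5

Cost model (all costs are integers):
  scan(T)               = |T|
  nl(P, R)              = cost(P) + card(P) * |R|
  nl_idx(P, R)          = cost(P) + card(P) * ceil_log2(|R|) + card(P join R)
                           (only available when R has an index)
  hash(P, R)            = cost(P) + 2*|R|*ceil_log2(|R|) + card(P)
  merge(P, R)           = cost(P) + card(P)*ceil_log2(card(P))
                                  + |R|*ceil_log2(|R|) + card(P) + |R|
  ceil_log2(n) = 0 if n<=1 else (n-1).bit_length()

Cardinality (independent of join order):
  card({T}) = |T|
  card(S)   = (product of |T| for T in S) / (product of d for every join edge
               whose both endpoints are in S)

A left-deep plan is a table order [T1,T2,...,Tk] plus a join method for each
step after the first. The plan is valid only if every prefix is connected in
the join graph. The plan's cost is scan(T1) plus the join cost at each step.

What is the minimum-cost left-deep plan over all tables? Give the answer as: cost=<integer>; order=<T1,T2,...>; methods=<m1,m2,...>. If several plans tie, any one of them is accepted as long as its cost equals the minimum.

Selinger DP (subsets sized 1..n):
  {B}: scan cost=200, card=200
  {C}: scan cost=200, card=200
  {A}: scan cost=300, card=300
  {D}: scan cost=250, card=250
  {BC}: card=800; try (B,nl_idx)→2600, (C,hash)→3600, (B,hash)→3600, (C,merge)→3800, (B,merge)→3800, (C,nl)→40200 …(+1); best=2600 via (B,nl_idx)
  {AC}: card=1200; try (C,hash)→3800, (A,merge)→5000, (C,merge)→5100, (A,hash)→5800, (A,nl)→60200, (C,nl)→60300; best=3800 via (C,hash)
  {AD}: card=15000; try (D,hash)→4600, (A,merge)→5500, (D,merge)→5550, (A,hash)→5900, (D,nl_idx)→17700, (A,nl)→75250 …(+1); best=4600 via (D,hash)
  {ABC}: card=4800; try (B,hash)→8200, (A,hash)→8800, (A,merge)→14400, (B,nl_idx)→18200, (B,merge)→20000, (A,nl)→242600 …(+1); best=8200 via (B,hash)
  {ACD}: card=60000; try (D,hash)→9000, (D,merge)→20450, (C,hash)→22800, (D,nl_idx)→73400, (C,merge)→231400, (D,nl)→303800 …(+1); best=9000 via (D,hash)
  {ABCD}: card=240000; try (D,hash)→17000, (B,hash)→72200, (D,merge)→77650, (D,nl_idx)→286600, (B,nl_idx)→729000, (B,merge)→1030800 …(+2); best=17000 via (D,hash)

cost=17000; order=A,C,B,D; methods=hash,hash,hash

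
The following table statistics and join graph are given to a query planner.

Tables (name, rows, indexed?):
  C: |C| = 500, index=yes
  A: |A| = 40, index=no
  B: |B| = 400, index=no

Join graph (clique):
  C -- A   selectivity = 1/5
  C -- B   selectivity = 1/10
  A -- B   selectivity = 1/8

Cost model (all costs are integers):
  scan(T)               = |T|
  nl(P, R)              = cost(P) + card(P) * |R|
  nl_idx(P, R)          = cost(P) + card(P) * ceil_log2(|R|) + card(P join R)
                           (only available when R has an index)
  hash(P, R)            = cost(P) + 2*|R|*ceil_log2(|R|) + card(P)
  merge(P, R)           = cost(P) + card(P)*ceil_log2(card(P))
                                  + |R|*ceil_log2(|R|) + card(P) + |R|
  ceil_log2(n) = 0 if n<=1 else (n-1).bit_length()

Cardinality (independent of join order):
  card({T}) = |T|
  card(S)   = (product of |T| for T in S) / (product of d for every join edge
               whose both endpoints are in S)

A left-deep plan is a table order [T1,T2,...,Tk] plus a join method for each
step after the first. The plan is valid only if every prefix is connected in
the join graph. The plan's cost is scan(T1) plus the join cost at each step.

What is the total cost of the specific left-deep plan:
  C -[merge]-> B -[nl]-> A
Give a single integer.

809500

step 1: scan C: cost=500, card=500
step 2: join B via merge
    card(P join B) = 500*400/(10) = 20000
    cost = 500 + 500*9 + 400*9 + 500 + 400 = 9500
step 3: join A via nl
    card(P join A) = 20000*40/(5*8) = 20000
    cost = 9500 + 20000*40 = 809500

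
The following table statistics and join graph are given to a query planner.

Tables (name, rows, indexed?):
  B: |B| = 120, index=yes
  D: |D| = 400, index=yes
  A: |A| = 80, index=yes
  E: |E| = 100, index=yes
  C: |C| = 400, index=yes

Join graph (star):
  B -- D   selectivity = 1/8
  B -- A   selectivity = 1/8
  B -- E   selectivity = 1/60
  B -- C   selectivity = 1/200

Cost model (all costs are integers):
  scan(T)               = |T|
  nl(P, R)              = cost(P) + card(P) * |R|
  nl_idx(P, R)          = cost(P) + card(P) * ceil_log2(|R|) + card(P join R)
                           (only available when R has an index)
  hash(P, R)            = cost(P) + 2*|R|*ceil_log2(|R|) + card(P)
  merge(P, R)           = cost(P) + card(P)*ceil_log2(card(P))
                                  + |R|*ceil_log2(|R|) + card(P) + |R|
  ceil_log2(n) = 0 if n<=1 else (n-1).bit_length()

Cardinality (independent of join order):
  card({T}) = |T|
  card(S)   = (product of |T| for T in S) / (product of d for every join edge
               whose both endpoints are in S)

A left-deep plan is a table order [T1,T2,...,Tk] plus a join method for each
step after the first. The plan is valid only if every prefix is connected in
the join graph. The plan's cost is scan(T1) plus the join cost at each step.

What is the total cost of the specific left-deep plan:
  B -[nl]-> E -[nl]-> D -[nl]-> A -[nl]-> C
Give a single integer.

step 1: scan B: cost=120, card=120
step 2: join E via nl
    card(P join E) = 120*100/(60) = 200
    cost = 120 + 120*100 = 12120
step 3: join D via nl
    card(P join D) = 200*400/(8) = 10000
    cost = 12120 + 200*400 = 92120
step 4: join A via nl
    card(P join A) = 10000*80/(8) = 100000
    cost = 92120 + 10000*80 = 892120
step 5: join C via nl
    card(P join C) = 100000*400/(200) = 200000
    cost = 892120 + 100000*400 = 40892120

40892120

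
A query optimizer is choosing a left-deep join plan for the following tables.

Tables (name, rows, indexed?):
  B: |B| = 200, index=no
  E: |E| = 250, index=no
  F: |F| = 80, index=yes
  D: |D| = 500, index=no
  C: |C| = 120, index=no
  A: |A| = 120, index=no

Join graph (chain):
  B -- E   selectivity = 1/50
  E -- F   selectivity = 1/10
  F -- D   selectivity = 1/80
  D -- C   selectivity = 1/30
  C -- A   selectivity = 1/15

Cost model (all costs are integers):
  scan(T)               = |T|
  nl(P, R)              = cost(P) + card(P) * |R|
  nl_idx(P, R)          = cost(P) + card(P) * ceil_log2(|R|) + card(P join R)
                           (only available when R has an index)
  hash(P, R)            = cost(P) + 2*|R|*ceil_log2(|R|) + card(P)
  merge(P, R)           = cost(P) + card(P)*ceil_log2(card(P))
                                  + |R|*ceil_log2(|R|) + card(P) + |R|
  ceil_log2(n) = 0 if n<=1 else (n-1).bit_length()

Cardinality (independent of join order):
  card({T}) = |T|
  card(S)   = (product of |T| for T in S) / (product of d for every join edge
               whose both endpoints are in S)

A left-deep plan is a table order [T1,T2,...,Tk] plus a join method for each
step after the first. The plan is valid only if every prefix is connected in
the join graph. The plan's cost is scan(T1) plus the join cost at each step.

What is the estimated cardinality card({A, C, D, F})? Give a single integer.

16000

Tables in S: A(120), C(120), D(500), F(80)
Edges inside S: F-D(d=80), D-C(d=30), C-A(d=15)
numerator = 120 * 120 * 500 * 80 = 576000000
denominator = 80 * 30 * 15 = 36000
card(S) = 576000000 / 36000 = 16000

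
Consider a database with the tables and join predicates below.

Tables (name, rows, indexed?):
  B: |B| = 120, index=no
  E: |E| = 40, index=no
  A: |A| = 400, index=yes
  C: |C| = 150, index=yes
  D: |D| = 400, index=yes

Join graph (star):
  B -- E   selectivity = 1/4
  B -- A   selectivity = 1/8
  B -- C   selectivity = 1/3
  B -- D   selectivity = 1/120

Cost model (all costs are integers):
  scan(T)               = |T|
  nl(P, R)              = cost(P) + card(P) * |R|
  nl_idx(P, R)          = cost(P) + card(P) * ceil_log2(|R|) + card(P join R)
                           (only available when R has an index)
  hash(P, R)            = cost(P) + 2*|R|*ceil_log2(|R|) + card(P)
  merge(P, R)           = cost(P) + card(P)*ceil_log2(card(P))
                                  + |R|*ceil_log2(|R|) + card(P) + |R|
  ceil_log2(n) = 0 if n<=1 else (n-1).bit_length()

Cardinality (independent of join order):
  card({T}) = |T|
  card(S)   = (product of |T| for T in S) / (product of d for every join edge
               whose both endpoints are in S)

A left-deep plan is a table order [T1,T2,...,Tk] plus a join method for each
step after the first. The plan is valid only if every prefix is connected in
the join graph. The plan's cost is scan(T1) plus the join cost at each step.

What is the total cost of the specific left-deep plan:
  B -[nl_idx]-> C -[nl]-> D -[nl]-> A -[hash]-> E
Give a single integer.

11407560

step 1: scan B: cost=120, card=120
step 2: join C via nl_idx
    card(P join C) = 120*150/(3) = 6000
    cost = 120 + 120*8 + 6000 = 7080
step 3: join D via nl
    card(P join D) = 6000*400/(120) = 20000
    cost = 7080 + 6000*400 = 2407080
step 4: join A via nl
    card(P join A) = 20000*400/(8) = 1000000
    cost = 2407080 + 20000*400 = 10407080
step 5: join E via hash
    card(P join E) = 1000000*40/(4) = 10000000
    cost = 10407080 + 2*40*6 + 1000000 = 11407560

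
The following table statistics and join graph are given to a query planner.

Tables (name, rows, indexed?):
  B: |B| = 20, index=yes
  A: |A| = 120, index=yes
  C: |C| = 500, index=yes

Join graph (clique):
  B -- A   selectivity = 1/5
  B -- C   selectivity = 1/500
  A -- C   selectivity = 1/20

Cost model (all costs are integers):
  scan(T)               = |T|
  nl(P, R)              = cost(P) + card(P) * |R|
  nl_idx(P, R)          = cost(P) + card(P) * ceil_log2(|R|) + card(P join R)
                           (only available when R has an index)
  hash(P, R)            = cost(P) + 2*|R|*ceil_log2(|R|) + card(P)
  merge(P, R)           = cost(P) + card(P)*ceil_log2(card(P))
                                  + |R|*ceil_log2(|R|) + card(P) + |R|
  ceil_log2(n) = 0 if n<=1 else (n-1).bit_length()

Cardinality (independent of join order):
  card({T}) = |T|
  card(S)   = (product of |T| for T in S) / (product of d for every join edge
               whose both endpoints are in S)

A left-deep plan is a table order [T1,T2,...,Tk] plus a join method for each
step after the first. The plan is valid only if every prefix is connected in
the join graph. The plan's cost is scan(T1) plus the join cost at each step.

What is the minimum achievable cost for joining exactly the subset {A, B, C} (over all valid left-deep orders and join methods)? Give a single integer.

Selinger DP over subsets of {A,B,C}:
  {B}: scan cost=20, card=20
  {A}: scan cost=120, card=120
  {C}: scan cost=500, card=500
  {AB}: card=480; try (B,hash)→440, (A,nl_idx)→640, (A,merge)→1100, (B,merge)→1200, (B,nl_idx)→1200, (A,hash)→1720 …(+2); best=440 via (B,hash)
  {BC}: card=20; try (C,nl_idx)→220, (B,hash)→1200, (B,nl_idx)→3020, (C,merge)→5140, (B,merge)→5620, (C,hash)→9040 …(+2); best=220 via (C,nl_idx)
  {AC}: card=3000; try (A,hash)→2680, (C,nl_idx)→4200, (C,merge)→6080, (A,merge)→6460, (A,nl_idx)→7000, (C,hash)→9240 …(+2); best=2680 via (A,hash)
  {ABC}: card=24; try (A,nl_idx)→384, (A,merge)→1300, (A,hash)→1920, (A,nl)→2620, (C,nl_idx)→4784, (B,hash)→5880 …(+6); best=384 via (A,nl_idx)

384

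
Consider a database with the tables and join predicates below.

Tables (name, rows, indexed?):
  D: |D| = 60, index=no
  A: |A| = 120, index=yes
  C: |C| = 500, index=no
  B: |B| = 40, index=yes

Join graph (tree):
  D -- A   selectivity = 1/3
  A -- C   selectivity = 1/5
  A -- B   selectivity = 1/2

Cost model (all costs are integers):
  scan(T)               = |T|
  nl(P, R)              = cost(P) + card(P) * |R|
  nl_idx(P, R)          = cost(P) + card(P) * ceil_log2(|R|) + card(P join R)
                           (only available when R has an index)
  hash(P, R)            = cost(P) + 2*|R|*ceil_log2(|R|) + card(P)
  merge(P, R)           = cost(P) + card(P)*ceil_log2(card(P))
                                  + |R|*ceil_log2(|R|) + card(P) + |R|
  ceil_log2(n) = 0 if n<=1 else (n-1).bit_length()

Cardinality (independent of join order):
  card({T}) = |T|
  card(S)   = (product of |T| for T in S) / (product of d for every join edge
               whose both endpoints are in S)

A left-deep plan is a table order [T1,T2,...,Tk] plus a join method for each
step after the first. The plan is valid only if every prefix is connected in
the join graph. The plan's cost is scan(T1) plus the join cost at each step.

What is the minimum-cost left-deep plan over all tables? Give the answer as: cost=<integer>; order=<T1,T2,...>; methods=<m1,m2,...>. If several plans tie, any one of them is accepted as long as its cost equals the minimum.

cost=60840; order=A,B,D,C; methods=hash,hash,hash

Selinger DP (subsets sized 1..n):
  {D}: scan cost=60, card=60
  {A}: scan cost=120, card=120
  {C}: scan cost=500, card=500
  {B}: scan cost=40, card=40
  {AD}: card=2400; try (D,hash)→960, (A,merge)→1440, (D,merge)→1500, (A,hash)→1800, (A,nl_idx)→2880, (A,nl)→7260 …(+1); best=960 via (D,hash)
  {AC}: card=12000; try (A,hash)→2680, (C,merge)→6080, (A,merge)→6460, (C,hash)→9240, (A,nl_idx)→16000, (C,nl)→60120 …(+1); best=2680 via (A,hash)
  {AB}: card=2400; try (B,hash)→720, (A,merge)→1280, (B,merge)→1360, (A,hash)→1760, (A,nl_idx)→2720, (B,nl_idx)→3240 …(+2); best=720 via (B,hash)
  {ACD}: card=240000; try (C,hash)→12360, (D,hash)→15400, (C,merge)→37160, (D,merge)→183100, (D,nl)→722680, (C,nl)→1200960; best=12360 via (C,hash)
  {ABD}: card=48000; try (D,hash)→3840, (B,hash)→3840, (D,merge)→32340, (B,merge)→32440, (B,nl_idx)→63360, (B,nl)→96960 …(+1); best=3840 via (D,hash)
  {ABC}: card=240000; try (C,hash)→12120, (B,hash)→15160, (C,merge)→36920, (B,merge)→182960, (B,nl_idx)→314680, (B,nl)→482680 …(+1); best=12120 via (C,hash)
  {ABCD}: card=4800000; try (C,hash)→60840, (D,hash)→252840, (B,hash)→252840, (C,merge)→824840, (D,merge)→4572540, (B,merge)→4572640 …(+4); best=60840 via (C,hash)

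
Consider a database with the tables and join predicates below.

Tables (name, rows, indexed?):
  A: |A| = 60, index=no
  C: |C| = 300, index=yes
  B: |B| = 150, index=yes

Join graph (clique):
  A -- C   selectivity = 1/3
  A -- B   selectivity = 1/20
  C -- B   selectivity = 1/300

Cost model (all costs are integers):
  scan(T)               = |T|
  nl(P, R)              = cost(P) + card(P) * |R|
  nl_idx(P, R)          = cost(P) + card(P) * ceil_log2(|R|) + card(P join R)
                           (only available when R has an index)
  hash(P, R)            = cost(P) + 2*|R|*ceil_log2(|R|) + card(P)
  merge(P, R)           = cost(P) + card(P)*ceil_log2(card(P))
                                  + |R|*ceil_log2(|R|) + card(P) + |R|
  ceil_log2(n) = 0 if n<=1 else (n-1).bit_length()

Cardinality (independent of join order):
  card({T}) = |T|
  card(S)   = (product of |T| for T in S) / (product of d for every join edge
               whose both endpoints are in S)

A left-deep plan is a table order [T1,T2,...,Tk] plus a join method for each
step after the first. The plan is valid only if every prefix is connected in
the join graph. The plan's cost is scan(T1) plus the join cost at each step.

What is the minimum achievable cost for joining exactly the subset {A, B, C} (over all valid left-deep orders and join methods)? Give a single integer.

Selinger DP over subsets of {A,B,C}:
  {A}: scan cost=60, card=60
  {C}: scan cost=300, card=300
  {B}: scan cost=150, card=150
  {AC}: card=6000; try (A,hash)→1320, (C,merge)→3480, (A,merge)→3720, (C,hash)→5520, (C,nl_idx)→6600, (C,nl)→18060 …(+1); best=1320 via (A,hash)
  {AB}: card=450; try (B,nl_idx)→990, (A,hash)→1020, (B,merge)→1830, (A,merge)→1920, (B,hash)→2520, (B,nl)→9060 …(+1); best=990 via (B,nl_idx)
  {BC}: card=150; try (C,nl_idx)→1650, (B,nl_idx)→2850, (B,hash)→3000, (C,merge)→4500, (B,merge)→4650, (C,hash)→5700 …(+2); best=1650 via (C,nl_idx)
  {ABC}: card=150; try (A,hash)→2520, (A,merge)→3420, (C,nl_idx)→5190, (C,hash)→6840, (C,merge)→8490, (B,hash)→9720 …(+5); best=2520 via (A,hash)

2520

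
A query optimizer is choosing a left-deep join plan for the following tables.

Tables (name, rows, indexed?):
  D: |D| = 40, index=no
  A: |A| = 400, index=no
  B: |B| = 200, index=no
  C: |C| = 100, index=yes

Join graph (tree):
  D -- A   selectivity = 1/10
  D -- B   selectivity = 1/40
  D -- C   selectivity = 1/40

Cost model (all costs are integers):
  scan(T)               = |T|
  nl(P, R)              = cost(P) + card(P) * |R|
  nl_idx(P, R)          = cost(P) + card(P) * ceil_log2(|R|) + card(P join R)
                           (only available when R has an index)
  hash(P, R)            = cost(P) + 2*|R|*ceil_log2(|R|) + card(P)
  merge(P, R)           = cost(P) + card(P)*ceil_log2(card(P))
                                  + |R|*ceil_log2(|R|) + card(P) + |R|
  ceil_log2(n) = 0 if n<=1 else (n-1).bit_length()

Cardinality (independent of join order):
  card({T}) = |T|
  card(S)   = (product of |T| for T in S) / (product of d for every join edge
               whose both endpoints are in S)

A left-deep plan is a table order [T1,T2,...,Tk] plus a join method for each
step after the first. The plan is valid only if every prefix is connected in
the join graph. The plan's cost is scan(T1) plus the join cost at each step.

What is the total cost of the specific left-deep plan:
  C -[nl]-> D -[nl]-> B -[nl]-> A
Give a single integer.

step 1: scan C: cost=100, card=100
step 2: join D via nl
    card(P join D) = 100*40/(40) = 100
    cost = 100 + 100*40 = 4100
step 3: join B via nl
    card(P join B) = 100*200/(40) = 500
    cost = 4100 + 100*200 = 24100
step 4: join A via nl
    card(P join A) = 500*400/(10) = 20000
    cost = 24100 + 500*400 = 224100

224100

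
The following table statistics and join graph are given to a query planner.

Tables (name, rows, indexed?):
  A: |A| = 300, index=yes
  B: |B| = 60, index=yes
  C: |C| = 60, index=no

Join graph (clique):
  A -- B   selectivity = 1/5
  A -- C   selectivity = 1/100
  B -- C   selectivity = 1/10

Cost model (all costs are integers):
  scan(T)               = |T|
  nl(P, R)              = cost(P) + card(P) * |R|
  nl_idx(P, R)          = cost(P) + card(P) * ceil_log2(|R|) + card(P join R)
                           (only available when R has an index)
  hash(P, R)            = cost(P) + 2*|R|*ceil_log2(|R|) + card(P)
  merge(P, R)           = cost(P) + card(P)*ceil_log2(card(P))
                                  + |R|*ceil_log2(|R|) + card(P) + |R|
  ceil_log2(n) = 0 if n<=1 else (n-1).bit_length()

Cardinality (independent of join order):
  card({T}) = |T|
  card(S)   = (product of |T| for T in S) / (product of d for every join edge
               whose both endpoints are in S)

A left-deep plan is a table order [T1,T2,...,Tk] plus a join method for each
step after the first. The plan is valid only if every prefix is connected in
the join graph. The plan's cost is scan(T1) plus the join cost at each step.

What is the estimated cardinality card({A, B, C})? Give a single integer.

Tables in S: A(300), B(60), C(60)
Edges inside S: A-B(d=5), A-C(d=100), B-C(d=10)
numerator = 300 * 60 * 60 = 1080000
denominator = 5 * 100 * 10 = 5000
card(S) = 1080000 / 5000 = 216

216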